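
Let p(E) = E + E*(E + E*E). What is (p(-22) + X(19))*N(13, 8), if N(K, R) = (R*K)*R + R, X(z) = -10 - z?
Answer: -8580600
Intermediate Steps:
p(E) = E + E*(E + E²)
N(K, R) = R + K*R² (N(K, R) = (K*R)*R + R = K*R² + R = R + K*R²)
(p(-22) + X(19))*N(13, 8) = (-22*(1 - 22 + (-22)²) + (-10 - 1*19))*(8*(1 + 13*8)) = (-22*(1 - 22 + 484) + (-10 - 19))*(8*(1 + 104)) = (-22*463 - 29)*(8*105) = (-10186 - 29)*840 = -10215*840 = -8580600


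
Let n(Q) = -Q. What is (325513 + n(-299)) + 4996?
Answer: 330808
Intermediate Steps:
(325513 + n(-299)) + 4996 = (325513 - 1*(-299)) + 4996 = (325513 + 299) + 4996 = 325812 + 4996 = 330808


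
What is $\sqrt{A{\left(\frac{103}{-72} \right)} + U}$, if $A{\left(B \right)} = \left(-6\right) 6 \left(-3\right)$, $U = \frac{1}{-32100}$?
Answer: $\frac{7 \sqrt{22711071}}{3210} \approx 10.392$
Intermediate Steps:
$U = - \frac{1}{32100} \approx -3.1153 \cdot 10^{-5}$
$A{\left(B \right)} = 108$ ($A{\left(B \right)} = \left(-36\right) \left(-3\right) = 108$)
$\sqrt{A{\left(\frac{103}{-72} \right)} + U} = \sqrt{108 - \frac{1}{32100}} = \sqrt{\frac{3466799}{32100}} = \frac{7 \sqrt{22711071}}{3210}$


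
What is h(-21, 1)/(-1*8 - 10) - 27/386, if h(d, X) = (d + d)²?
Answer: -37855/386 ≈ -98.070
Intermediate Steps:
h(d, X) = 4*d² (h(d, X) = (2*d)² = 4*d²)
h(-21, 1)/(-1*8 - 10) - 27/386 = (4*(-21)²)/(-1*8 - 10) - 27/386 = (4*441)/(-8 - 10) - 27*1/386 = 1764/(-18) - 27/386 = 1764*(-1/18) - 27/386 = -98 - 27/386 = -37855/386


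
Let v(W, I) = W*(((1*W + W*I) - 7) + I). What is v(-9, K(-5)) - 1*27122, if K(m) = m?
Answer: -27338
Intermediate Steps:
v(W, I) = W*(-7 + I + W + I*W) (v(W, I) = W*(((W + I*W) - 7) + I) = W*((-7 + W + I*W) + I) = W*(-7 + I + W + I*W))
v(-9, K(-5)) - 1*27122 = -9*(-7 - 5 - 9 - 5*(-9)) - 1*27122 = -9*(-7 - 5 - 9 + 45) - 27122 = -9*24 - 27122 = -216 - 27122 = -27338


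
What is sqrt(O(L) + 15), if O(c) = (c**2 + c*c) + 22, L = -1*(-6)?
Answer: sqrt(109) ≈ 10.440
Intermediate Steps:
L = 6
O(c) = 22 + 2*c**2 (O(c) = (c**2 + c**2) + 22 = 2*c**2 + 22 = 22 + 2*c**2)
sqrt(O(L) + 15) = sqrt((22 + 2*6**2) + 15) = sqrt((22 + 2*36) + 15) = sqrt((22 + 72) + 15) = sqrt(94 + 15) = sqrt(109)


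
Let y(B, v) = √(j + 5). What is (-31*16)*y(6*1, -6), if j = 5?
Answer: -496*√10 ≈ -1568.5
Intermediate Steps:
y(B, v) = √10 (y(B, v) = √(5 + 5) = √10)
(-31*16)*y(6*1, -6) = (-31*16)*√10 = -496*√10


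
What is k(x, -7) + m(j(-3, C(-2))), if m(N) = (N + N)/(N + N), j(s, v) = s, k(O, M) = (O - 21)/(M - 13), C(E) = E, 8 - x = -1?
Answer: 8/5 ≈ 1.6000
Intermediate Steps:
x = 9 (x = 8 - 1*(-1) = 8 + 1 = 9)
k(O, M) = (-21 + O)/(-13 + M)
m(N) = 1 (m(N) = (2*N)/((2*N)) = (2*N)*(1/(2*N)) = 1)
k(x, -7) + m(j(-3, C(-2))) = (-21 + 9)/(-13 - 7) + 1 = -12/(-20) + 1 = -1/20*(-12) + 1 = ⅗ + 1 = 8/5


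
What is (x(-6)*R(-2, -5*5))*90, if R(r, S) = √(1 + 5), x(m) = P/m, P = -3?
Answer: 45*√6 ≈ 110.23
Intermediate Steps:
x(m) = -3/m
R(r, S) = √6
(x(-6)*R(-2, -5*5))*90 = ((-3/(-6))*√6)*90 = ((-3*(-⅙))*√6)*90 = (√6/2)*90 = 45*√6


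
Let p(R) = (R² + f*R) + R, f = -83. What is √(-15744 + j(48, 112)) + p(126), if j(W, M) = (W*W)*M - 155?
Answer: 5544 + √242149 ≈ 6036.1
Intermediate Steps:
p(R) = R² - 82*R (p(R) = (R² - 83*R) + R = R² - 82*R)
j(W, M) = -155 + M*W² (j(W, M) = W²*M - 155 = M*W² - 155 = -155 + M*W²)
√(-15744 + j(48, 112)) + p(126) = √(-15744 + (-155 + 112*48²)) + 126*(-82 + 126) = √(-15744 + (-155 + 112*2304)) + 126*44 = √(-15744 + (-155 + 258048)) + 5544 = √(-15744 + 257893) + 5544 = √242149 + 5544 = 5544 + √242149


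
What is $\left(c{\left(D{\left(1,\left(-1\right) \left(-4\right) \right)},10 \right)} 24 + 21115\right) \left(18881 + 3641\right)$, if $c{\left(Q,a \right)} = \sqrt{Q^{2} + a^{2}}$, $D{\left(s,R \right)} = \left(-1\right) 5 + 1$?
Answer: $475552030 + 1081056 \sqrt{29} \approx 4.8137 \cdot 10^{8}$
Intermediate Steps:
$D{\left(s,R \right)} = -4$ ($D{\left(s,R \right)} = -5 + 1 = -4$)
$\left(c{\left(D{\left(1,\left(-1\right) \left(-4\right) \right)},10 \right)} 24 + 21115\right) \left(18881 + 3641\right) = \left(\sqrt{\left(-4\right)^{2} + 10^{2}} \cdot 24 + 21115\right) \left(18881 + 3641\right) = \left(\sqrt{16 + 100} \cdot 24 + 21115\right) 22522 = \left(\sqrt{116} \cdot 24 + 21115\right) 22522 = \left(2 \sqrt{29} \cdot 24 + 21115\right) 22522 = \left(48 \sqrt{29} + 21115\right) 22522 = \left(21115 + 48 \sqrt{29}\right) 22522 = 475552030 + 1081056 \sqrt{29}$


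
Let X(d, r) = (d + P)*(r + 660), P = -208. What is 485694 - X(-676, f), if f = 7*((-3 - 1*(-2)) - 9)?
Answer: 1007254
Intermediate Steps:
f = -70 (f = 7*((-3 + 2) - 9) = 7*(-1 - 9) = 7*(-10) = -70)
X(d, r) = (-208 + d)*(660 + r) (X(d, r) = (d - 208)*(r + 660) = (-208 + d)*(660 + r))
485694 - X(-676, f) = 485694 - (-137280 - 208*(-70) + 660*(-676) - 676*(-70)) = 485694 - (-137280 + 14560 - 446160 + 47320) = 485694 - 1*(-521560) = 485694 + 521560 = 1007254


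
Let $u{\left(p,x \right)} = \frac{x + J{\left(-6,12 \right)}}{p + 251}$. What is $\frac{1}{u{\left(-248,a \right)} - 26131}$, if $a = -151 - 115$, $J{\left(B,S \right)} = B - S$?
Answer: $- \frac{3}{78677} \approx -3.8131 \cdot 10^{-5}$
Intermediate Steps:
$a = -266$
$u{\left(p,x \right)} = \frac{-18 + x}{251 + p}$ ($u{\left(p,x \right)} = \frac{x - 18}{p + 251} = \frac{x - 18}{251 + p} = \frac{-18 + x}{251 + p}$)
$\frac{1}{u{\left(-248,a \right)} - 26131} = \frac{1}{\frac{-18 - 266}{251 - 248} - 26131} = \frac{1}{\frac{1}{3} \left(-284\right) - 26131} = \frac{1}{- \frac{284}{3} - 26131} = \frac{1}{- \frac{78677}{3}} = - \frac{3}{78677}$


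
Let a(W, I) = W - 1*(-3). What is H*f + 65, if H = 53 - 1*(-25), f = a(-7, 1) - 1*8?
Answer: -871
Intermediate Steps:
a(W, I) = 3 + W (a(W, I) = W + 3 = 3 + W)
f = -12 (f = (3 - 7) - 1*8 = -4 - 8 = -12)
H = 78 (H = 53 + 25 = 78)
H*f + 65 = 78*(-12) + 65 = -936 + 65 = -871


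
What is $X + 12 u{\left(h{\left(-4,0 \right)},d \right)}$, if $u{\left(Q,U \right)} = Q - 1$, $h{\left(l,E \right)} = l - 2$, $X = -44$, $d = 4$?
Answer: $-128$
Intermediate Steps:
$h{\left(l,E \right)} = -2 + l$ ($h{\left(l,E \right)} = l - 2 = -2 + l$)
$u{\left(Q,U \right)} = -1 + Q$
$X + 12 u{\left(h{\left(-4,0 \right)},d \right)} = -44 + 12 \left(-1 - 6\right) = -44 + 12 \left(-7\right) = -44 - 84 = -128$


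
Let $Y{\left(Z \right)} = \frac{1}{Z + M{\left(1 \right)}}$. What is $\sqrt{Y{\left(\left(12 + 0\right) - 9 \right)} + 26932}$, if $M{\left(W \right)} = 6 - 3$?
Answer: $\frac{\sqrt{969558}}{6} \approx 164.11$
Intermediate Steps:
$M{\left(W \right)} = 3$ ($M{\left(W \right)} = 6 - 3 = 3$)
$Y{\left(Z \right)} = \frac{1}{3 + Z}$ ($Y{\left(Z \right)} = \frac{1}{Z + 3} = \frac{1}{3 + Z}$)
$\sqrt{Y{\left(\left(12 + 0\right) - 9 \right)} + 26932} = \sqrt{\frac{1}{3 + \left(\left(12 + 0\right) - 9\right)} + 26932} = \sqrt{\frac{1}{3 + \left(12 - 9\right)} + 26932} = \sqrt{\frac{1}{3 + 3} + 26932} = \sqrt{\frac{1}{6} + 26932} = \sqrt{\frac{161593}{6}} = \frac{\sqrt{969558}}{6}$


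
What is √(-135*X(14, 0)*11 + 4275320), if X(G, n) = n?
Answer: 2*√1068830 ≈ 2067.7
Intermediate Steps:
√(-135*X(14, 0)*11 + 4275320) = √(-135*0*11 + 4275320) = √(0*11 + 4275320) = √(0 + 4275320) = √4275320 = 2*√1068830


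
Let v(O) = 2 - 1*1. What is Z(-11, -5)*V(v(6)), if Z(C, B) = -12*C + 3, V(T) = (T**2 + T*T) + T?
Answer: 405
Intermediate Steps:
v(O) = 1 (v(O) = 2 - 1 = 1)
V(T) = T + 2*T**2 (V(T) = (T**2 + T**2) + T = 2*T**2 + T = T + 2*T**2)
Z(C, B) = 3 - 12*C
Z(-11, -5)*V(v(6)) = (3 - 12*(-11))*(1*(1 + 2*1)) = (3 + 132)*(1*(1 + 2)) = 135*(1*3) = 135*3 = 405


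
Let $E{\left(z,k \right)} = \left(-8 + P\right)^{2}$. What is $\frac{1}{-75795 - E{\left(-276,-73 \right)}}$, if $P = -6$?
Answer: $- \frac{1}{75991} \approx -1.3159 \cdot 10^{-5}$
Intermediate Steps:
$E{\left(z,k \right)} = 196$ ($E{\left(z,k \right)} = \left(-8 - 6\right)^{2} = \left(-14\right)^{2} = 196$)
$\frac{1}{-75795 - E{\left(-276,-73 \right)}} = \frac{1}{-75795 - 196} = \frac{1}{-75991} = - \frac{1}{75991}$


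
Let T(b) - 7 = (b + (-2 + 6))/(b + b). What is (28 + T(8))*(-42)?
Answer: -3003/2 ≈ -1501.5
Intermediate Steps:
T(b) = 7 + (4 + b)/(2*b) (T(b) = 7 + (b + (-2 + 6))/(b + b) = 7 + (b + 4)/((2*b)) = 7 + (4 + b)*(1/(2*b)) = 7 + (4 + b)/(2*b))
(28 + T(8))*(-42) = (28 + (15/2 + 2/8))*(-42) = (28 + (15/2 + 2*(1/8)))*(-42) = (28 + (15/2 + 1/4))*(-42) = (28 + 31/4)*(-42) = (143/4)*(-42) = -3003/2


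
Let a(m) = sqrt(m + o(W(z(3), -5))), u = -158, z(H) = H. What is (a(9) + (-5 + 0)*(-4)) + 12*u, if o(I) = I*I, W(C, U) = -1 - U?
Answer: -1871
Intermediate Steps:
o(I) = I**2
a(m) = sqrt(16 + m) (a(m) = sqrt(m + (-1 - 1*(-5))**2) = sqrt(m + (-1 + 5)**2) = sqrt(m + 4**2) = sqrt(m + 16) = sqrt(16 + m))
(a(9) + (-5 + 0)*(-4)) + 12*u = (sqrt(16 + 9) + (-5 + 0)*(-4)) + 12*(-158) = (sqrt(25) - 5*(-4)) - 1896 = (5 + 20) - 1896 = 25 - 1896 = -1871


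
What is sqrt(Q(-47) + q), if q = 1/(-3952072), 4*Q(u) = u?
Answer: I*sqrt(45880440699246)/1976036 ≈ 3.4278*I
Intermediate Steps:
Q(u) = u/4
q = -1/3952072 ≈ -2.5303e-7
sqrt(Q(-47) + q) = sqrt((1/4)*(-47) - 1/3952072) = sqrt(-47/4 - 1/3952072) = sqrt(-46436847/3952072) = I*sqrt(45880440699246)/1976036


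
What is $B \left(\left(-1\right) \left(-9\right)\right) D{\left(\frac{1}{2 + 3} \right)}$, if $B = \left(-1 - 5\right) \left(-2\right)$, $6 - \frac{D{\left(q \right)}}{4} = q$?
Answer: $\frac{12528}{5} \approx 2505.6$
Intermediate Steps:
$D{\left(q \right)} = 24 - 4 q$
$B = 12$ ($B = \left(-1 - 5\right) \left(-2\right) = \left(-6\right) \left(-2\right) = 12$)
$B \left(\left(-1\right) \left(-9\right)\right) D{\left(\frac{1}{2 + 3} \right)} = 12 \left(\left(-1\right) \left(-9\right)\right) \left(24 - \frac{4}{2 + 3}\right) = 12 \cdot 9 \left(24 - \frac{4}{5}\right) = 108 \left(24 - \frac{4}{5}\right) = 108 \cdot \frac{116}{5} = \frac{12528}{5}$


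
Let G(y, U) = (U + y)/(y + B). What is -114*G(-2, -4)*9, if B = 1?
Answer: -6156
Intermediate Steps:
G(y, U) = (U + y)/(1 + y) (G(y, U) = (U + y)/(y + 1) = (U + y)/(1 + y))
-114*G(-2, -4)*9 = -114*(-4 - 2)/(1 - 2)*9 = -114*-6/(-1)*9 = -114*(-1*(-6))*9 = -684*9 = -114*54 = -6156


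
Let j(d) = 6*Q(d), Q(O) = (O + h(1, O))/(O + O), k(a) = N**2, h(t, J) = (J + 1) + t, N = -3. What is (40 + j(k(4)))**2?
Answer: 19600/9 ≈ 2177.8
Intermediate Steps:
h(t, J) = 1 + J + t (h(t, J) = (1 + J) + t = 1 + J + t)
k(a) = 9 (k(a) = (-3)**2 = 9)
Q(O) = (2 + 2*O)/(2*O) (Q(O) = (O + (1 + O + 1))/(O + O) = (O + (2 + O))/((2*O)) = (2 + 2*O)*(1/(2*O)) = (2 + 2*O)/(2*O))
j(d) = 6*(1 + d)/d (j(d) = 6*((1 + d)/d) = 6*(1 + d)/d)
(40 + j(k(4)))**2 = (40 + (6 + 6/9))**2 = (40 + (6 + 6*(1/9)))**2 = (40 + (6 + 2/3))**2 = (40 + 20/3)**2 = (140/3)**2 = 19600/9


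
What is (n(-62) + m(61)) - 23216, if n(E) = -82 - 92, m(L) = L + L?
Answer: -23268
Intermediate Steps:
m(L) = 2*L
n(E) = -174
(n(-62) + m(61)) - 23216 = (-174 + 2*61) - 23216 = (-174 + 122) - 23216 = -52 - 23216 = -23268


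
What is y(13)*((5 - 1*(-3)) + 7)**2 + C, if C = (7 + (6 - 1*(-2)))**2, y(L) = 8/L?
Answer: 4725/13 ≈ 363.46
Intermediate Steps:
C = 225 (C = (7 + (6 + 2))**2 = (7 + 8)**2 = 15**2 = 225)
y(13)*((5 - 1*(-3)) + 7)**2 + C = (8/13)*((5 - 1*(-3)) + 7)**2 + 225 = (8*(1/13))*((5 + 3) + 7)**2 + 225 = 8*(8 + 7)**2/13 + 225 = (8/13)*15**2 + 225 = (8/13)*225 + 225 = 1800/13 + 225 = 4725/13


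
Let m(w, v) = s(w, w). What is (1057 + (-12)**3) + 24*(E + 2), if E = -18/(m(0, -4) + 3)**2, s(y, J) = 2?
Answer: -16007/25 ≈ -640.28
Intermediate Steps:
m(w, v) = 2
E = -18/25 (E = -18/(2 + 3)**2 = -18/(5**2) = -18/25 ≈ -0.72000)
(1057 + (-12)**3) + 24*(E + 2) = (1057 + (-12)**3) + 24*(-18/25 + 2) = (1057 - 1728) + 24*(32/25) = -671 + 768/25 = -16007/25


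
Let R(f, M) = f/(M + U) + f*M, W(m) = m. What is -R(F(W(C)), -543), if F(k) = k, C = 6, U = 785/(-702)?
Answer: 1244465730/381971 ≈ 3258.0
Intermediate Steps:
U = -785/702 (U = 785*(-1/702) = -785/702 ≈ -1.1182)
R(f, M) = M*f + f/(-785/702 + M) (R(f, M) = f/(M - 785/702) + f*M = f/(-785/702 + M) + M*f = M*f + f/(-785/702 + M))
-R(F(W(C)), -543) = -6*(702 - 785*(-543) + 702*(-543)²)/(-785 + 702*(-543)) = -6*(702 + 426255 + 702*294849)/(-785 - 381186) = -6*(702 + 426255 + 206983998)/(-381971) = -6*(-1)*207410955/381971 = -1*(-1244465730/381971) = 1244465730/381971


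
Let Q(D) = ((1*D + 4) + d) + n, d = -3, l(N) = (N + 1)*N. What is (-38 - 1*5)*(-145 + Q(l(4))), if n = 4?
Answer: 5160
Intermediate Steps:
l(N) = N*(1 + N) (l(N) = (1 + N)*N = N*(1 + N))
Q(D) = 5 + D (Q(D) = ((1*D + 4) - 3) + 4 = ((D + 4) - 3) + 4 = ((4 + D) - 3) + 4 = (1 + D) + 4 = 5 + D)
(-38 - 1*5)*(-145 + Q(l(4))) = (-38 - 1*5)*(-145 + (5 + 4*(1 + 4))) = (-38 - 5)*(-145 + (5 + 4*5)) = -43*(-145 + (5 + 20)) = -43*(-145 + 25) = -43*(-120) = 5160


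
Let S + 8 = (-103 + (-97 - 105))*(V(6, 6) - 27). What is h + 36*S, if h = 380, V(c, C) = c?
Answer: 230672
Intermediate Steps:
S = 6397 (S = -8 + (-103 + (-97 - 105))*(6 - 27) = -8 + (-103 - 202)*(-21) = -8 - 305*(-21) = -8 + 6405 = 6397)
h + 36*S = 380 + 36*6397 = 380 + 230292 = 230672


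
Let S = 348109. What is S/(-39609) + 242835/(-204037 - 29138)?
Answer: -6052584506/615721905 ≈ -9.8301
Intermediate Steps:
S/(-39609) + 242835/(-204037 - 29138) = 348109/(-39609) + 242835/(-204037 - 29138) = 348109*(-1/39609) + 242835/(-233175) = -348109/39609 + 242835*(-1/233175) = -348109/39609 - 16189/15545 = -6052584506/615721905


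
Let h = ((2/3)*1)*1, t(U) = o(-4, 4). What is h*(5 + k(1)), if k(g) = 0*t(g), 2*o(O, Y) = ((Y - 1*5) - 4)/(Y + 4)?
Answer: 10/3 ≈ 3.3333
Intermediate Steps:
o(O, Y) = (-9 + Y)/(2*(4 + Y)) (o(O, Y) = (((Y - 1*5) - 4)/(Y + 4))/2 = (((Y - 5) - 4)/(4 + Y))/2 = (((-5 + Y) - 4)/(4 + Y))/2 = ((-9 + Y)/(4 + Y))/2 = (-9 + Y)/(2*(4 + Y)))
t(U) = -5/16 (t(U) = (-9 + 4)/(2*(4 + 4)) = (½)*(-5)/8 = (½)*(⅛)*(-5) = -5/16)
k(g) = 0 (k(g) = 0*(-5/16) = 0)
h = ⅔ (h = ((2*(⅓))*1)*1 = ((⅔)*1)*1 = (⅔)*1 = ⅔ ≈ 0.66667)
h*(5 + k(1)) = 2*(5 + 0)/3 = (⅔)*5 = 10/3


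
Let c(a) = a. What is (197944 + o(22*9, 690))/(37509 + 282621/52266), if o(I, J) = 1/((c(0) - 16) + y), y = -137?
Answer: 527632778882/99997128765 ≈ 5.2765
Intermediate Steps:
o(I, J) = -1/153 (o(I, J) = 1/((0 - 16) - 137) = 1/(-16 - 137) = 1/(-153) = -1/153)
(197944 + o(22*9, 690))/(37509 + 282621/52266) = (197944 - 1/153)/(37509 + 282621/52266) = 30285431/(153*(37509 + 282621*(1/52266))) = 30285431/(153*(37509 + 94207/17422)) = 30285431/(153*(653576005/17422)) = (30285431/153)*(17422/653576005) = 527632778882/99997128765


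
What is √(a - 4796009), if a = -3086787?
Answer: 38*I*√5459 ≈ 2807.6*I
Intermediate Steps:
√(a - 4796009) = √(-3086787 - 4796009) = √(-7882796) = 38*I*√5459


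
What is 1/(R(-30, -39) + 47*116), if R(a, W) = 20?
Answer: 1/5472 ≈ 0.00018275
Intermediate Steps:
1/(R(-30, -39) + 47*116) = 1/(20 + 47*116) = 1/(20 + 5452) = 1/5472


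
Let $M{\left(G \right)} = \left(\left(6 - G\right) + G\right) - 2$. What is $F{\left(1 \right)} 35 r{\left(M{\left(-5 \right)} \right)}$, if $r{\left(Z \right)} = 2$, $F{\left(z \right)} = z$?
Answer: $70$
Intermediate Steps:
$M{\left(G \right)} = 4$ ($M{\left(G \right)} = 6 - 2 = 4$)
$F{\left(1 \right)} 35 r{\left(M{\left(-5 \right)} \right)} = 1 \cdot 35 \cdot 2 = 35 \cdot 2 = 70$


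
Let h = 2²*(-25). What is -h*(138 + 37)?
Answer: 17500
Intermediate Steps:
h = -100 (h = 4*(-25) = -100)
-h*(138 + 37) = -(-100)*(138 + 37) = -(-100)*175 = -1*(-17500) = 17500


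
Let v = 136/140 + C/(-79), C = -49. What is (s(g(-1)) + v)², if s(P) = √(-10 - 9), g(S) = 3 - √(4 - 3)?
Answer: -125890474/7645225 + 8802*I*√19/2765 ≈ -16.467 + 13.876*I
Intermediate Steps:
g(S) = 2 (g(S) = 3 - √1 = 3 - 1*1 = 3 - 1 = 2)
v = 4401/2765 (v = 136/140 - 49/(-79) = 136*(1/140) - 49*(-1/79) = 34/35 + 49/79 = 4401/2765 ≈ 1.5917)
s(P) = I*√19 (s(P) = √(-19) = I*√19)
(s(g(-1)) + v)² = (I*√19 + 4401/2765)² = (4401/2765 + I*√19)²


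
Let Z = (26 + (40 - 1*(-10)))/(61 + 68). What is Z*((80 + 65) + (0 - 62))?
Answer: 6308/129 ≈ 48.899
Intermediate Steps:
Z = 76/129 (Z = (26 + (40 + 10))/129 = (26 + 50)*(1/129) = 76*(1/129) = 76/129 ≈ 0.58915)
Z*((80 + 65) + (0 - 62)) = 76*((80 + 65) + (0 - 62))/129 = 76*(145 - 62)/129 = (76/129)*83 = 6308/129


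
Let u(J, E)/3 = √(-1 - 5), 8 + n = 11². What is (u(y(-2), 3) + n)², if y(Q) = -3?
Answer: 12715 + 678*I*√6 ≈ 12715.0 + 1660.8*I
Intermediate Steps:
n = 113 (n = -8 + 11² = -8 + 121 = 113)
u(J, E) = 3*I*√6 (u(J, E) = 3*√(-1 - 5) = 3*√(-6) = 3*(I*√6) = 3*I*√6)
(u(y(-2), 3) + n)² = (3*I*√6 + 113)² = (113 + 3*I*√6)²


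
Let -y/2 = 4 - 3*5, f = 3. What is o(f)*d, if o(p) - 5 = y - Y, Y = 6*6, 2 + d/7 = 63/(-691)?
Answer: 91035/691 ≈ 131.74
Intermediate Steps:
y = 22 (y = -2*(4 - 3*5) = -2*(4 - 15) = -2*(-11) = 22)
d = -10115/691 (d = -14 + 7*(63/(-691)) = -14 + 7*(63*(-1/691)) = -14 + 7*(-63/691) = -14 - 441/691 = -10115/691 ≈ -14.638)
Y = 36
o(p) = -9 (o(p) = 5 + (22 - 1*36) = 5 + (22 - 36) = 5 - 14 = -9)
o(f)*d = -9*(-10115/691) = 91035/691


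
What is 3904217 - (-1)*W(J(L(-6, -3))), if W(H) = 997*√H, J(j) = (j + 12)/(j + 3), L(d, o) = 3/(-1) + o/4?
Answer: 3904217 + 997*I*√11 ≈ 3.9042e+6 + 3306.7*I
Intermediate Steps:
L(d, o) = -3 + o/4 (L(d, o) = 3*(-1) + o*(¼) = -3 + o/4)
J(j) = (12 + j)/(3 + j)
3904217 - (-1)*W(J(L(-6, -3))) = 3904217 - (-1)*997*√((12 + (-3 + (¼)*(-3)))/(3 + (-3 + (¼)*(-3)))) = 3904217 - (-1)*997*√((12 + (-3 - ¾))/(3 + (-3 - ¾))) = 3904217 - (-1)*997*√((12 - 15/4)/(3 - 15/4)) = 3904217 - (-1)*997*√((33/4)/(-¾)) = 3904217 - (-1)*997*√(-4/3*33/4) = 3904217 - (-1)*997*√(-11) = 3904217 - (-1)*997*(I*√11) = 3904217 - (-1)*997*I*√11 = 3904217 - (-997)*I*√11 = 3904217 + 997*I*√11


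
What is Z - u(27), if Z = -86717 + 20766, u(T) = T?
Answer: -65978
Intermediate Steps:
Z = -65951
Z - u(27) = -65951 - 1*27 = -65951 - 27 = -65978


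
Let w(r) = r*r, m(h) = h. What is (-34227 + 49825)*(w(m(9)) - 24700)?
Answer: -384007162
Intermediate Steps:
w(r) = r²
(-34227 + 49825)*(w(m(9)) - 24700) = (-34227 + 49825)*(9² - 24700) = 15598*(81 - 24700) = 15598*(-24619) = -384007162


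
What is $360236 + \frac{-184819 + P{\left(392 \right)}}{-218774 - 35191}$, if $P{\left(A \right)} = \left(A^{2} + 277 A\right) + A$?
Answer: $\frac{91487257919}{253965} \approx 3.6024 \cdot 10^{5}$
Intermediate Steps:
$P{\left(A \right)} = A^{2} + 278 A$
$360236 + \frac{-184819 + P{\left(392 \right)}}{-218774 - 35191} = 360236 + \frac{-184819 + 392 \left(278 + 392\right)}{-218774 - 35191} = 360236 + \frac{-184819 + 392 \cdot 670}{-253965} = 360236 + \left(-184819 + 262640\right) \left(- \frac{1}{253965}\right) = 360236 + 77821 \left(- \frac{1}{253965}\right) = 360236 - \frac{77821}{253965} = \frac{91487257919}{253965}$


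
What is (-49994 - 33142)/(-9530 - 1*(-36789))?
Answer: -83136/27259 ≈ -3.0499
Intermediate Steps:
(-49994 - 33142)/(-9530 - 1*(-36789)) = -83136/(-9530 + 36789) = -83136/27259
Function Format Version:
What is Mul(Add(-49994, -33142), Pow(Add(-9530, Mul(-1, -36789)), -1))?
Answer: Rational(-83136, 27259) ≈ -3.0499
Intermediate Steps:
Mul(Add(-49994, -33142), Pow(Add(-9530, Mul(-1, -36789)), -1)) = Mul(-83136, Pow(Add(-9530, 36789), -1)) = Mul(-83136, Pow(27259, -1)) = Mul(-83136, Rational(1, 27259)) = Rational(-83136, 27259)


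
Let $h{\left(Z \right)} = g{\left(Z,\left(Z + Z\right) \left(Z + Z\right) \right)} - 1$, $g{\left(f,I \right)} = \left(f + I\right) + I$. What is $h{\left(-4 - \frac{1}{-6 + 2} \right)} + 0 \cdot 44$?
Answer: $\frac{431}{4} \approx 107.75$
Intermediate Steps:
$g{\left(f,I \right)} = f + 2 I$ ($g{\left(f,I \right)} = \left(I + f\right) + I = f + 2 I$)
$h{\left(Z \right)} = -1 + Z + 8 Z^{2}$ ($h{\left(Z \right)} = \left(Z + 2 \left(Z + Z\right) \left(Z + Z\right)\right) - 1 = \left(Z + 2 \cdot 2 Z 2 Z\right) - 1 = \left(Z + 2 \cdot 4 Z^{2}\right) - 1 = \left(Z + 8 Z^{2}\right) - 1 = -1 + Z + 8 Z^{2}$)
$h{\left(-4 - \frac{1}{-6 + 2} \right)} + 0 \cdot 44 = \left(-1 - \left(4 + \frac{1}{-6 + 2}\right) + 8 \left(-4 - \frac{1}{-6 + 2}\right)^{2}\right) + 0 \cdot 44 = \left(-1 - \frac{15}{4} + 8 \left(-4 - \frac{1}{-4}\right)^{2}\right) + 0 = \left(-1 - \frac{15}{4} + 8 \left(-4 - - \frac{1}{4}\right)^{2}\right) + 0 = \left(-1 + \left(-4 + \frac{1}{4}\right) + 8 \left(-4 + \frac{1}{4}\right)^{2}\right) + 0 = \left(-1 - \frac{15}{4} + 8 \left(- \frac{15}{4}\right)^{2}\right) + 0 = \left(-1 - \frac{15}{4} + 8 \cdot \frac{225}{16}\right) + 0 = \left(-1 - \frac{15}{4} + \frac{225}{2}\right) + 0 = \frac{431}{4} + 0 = \frac{431}{4}$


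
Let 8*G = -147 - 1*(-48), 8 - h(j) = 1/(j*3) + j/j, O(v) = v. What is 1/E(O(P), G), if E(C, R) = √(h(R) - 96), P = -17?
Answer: -3*I*√34881/5285 ≈ -0.10602*I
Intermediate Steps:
h(j) = 7 - 1/(3*j) (h(j) = 8 - (1/(j*3) + j/j) = 8 - ((⅓)/j + 1) = 8 - (1/(3*j) + 1) = 8 - (1 + 1/(3*j)) = 8 + (-1 - 1/(3*j)) = 7 - 1/(3*j))
G = -99/8 (G = (-147 - 1*(-48))/8 = (-147 + 48)/8 = (⅛)*(-99) = -99/8 ≈ -12.375)
E(C, R) = √(-89 - 1/(3*R)) (E(C, R) = √((7 - 1/(3*R)) - 96) = √(-89 - 1/(3*R)))
1/E(O(P), G) = 1/(√(-801 - 3/(-99/8))/3) = 1/(√(-801 - 3*(-8/99))/3) = 1/(√(-801 + 8/33)/3) = 1/(√(-26425/33)/3) = 1/((5*I*√34881/33)/3) = 1/(5*I*√34881/99) = -3*I*√34881/5285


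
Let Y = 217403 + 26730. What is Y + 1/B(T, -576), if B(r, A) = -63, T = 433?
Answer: 15380378/63 ≈ 2.4413e+5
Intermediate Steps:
Y = 244133
Y + 1/B(T, -576) = 244133 + 1/(-63) = 244133 - 1/63 = 15380378/63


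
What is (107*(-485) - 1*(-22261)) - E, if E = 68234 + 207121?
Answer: -304989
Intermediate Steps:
E = 275355
(107*(-485) - 1*(-22261)) - E = (107*(-485) - 1*(-22261)) - 1*275355 = (-51895 + 22261) - 275355 = -29634 - 275355 = -304989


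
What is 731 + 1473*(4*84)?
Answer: 495659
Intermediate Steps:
731 + 1473*(4*84) = 731 + 1473*336 = 731 + 494928 = 495659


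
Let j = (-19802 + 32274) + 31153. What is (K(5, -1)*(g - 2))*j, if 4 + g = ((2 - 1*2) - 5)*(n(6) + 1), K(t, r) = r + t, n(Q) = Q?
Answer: -7154500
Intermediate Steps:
j = 43625 (j = 12472 + 31153 = 43625)
g = -39 (g = -4 + ((2 - 1*2) - 5)*(6 + 1) = -4 + ((2 - 2) - 5)*7 = -4 + (0 - 5)*7 = -4 - 5*7 = -4 - 35 = -39)
(K(5, -1)*(g - 2))*j = ((-1 + 5)*(-39 - 2))*43625 = (4*(-41))*43625 = -164*43625 = -7154500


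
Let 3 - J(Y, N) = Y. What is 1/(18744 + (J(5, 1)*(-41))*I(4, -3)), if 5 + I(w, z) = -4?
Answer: 1/18006 ≈ 5.5537e-5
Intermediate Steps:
J(Y, N) = 3 - Y
I(w, z) = -9 (I(w, z) = -5 - 4 = -9)
1/(18744 + (J(5, 1)*(-41))*I(4, -3)) = 1/(18744 + ((3 - 1*5)*(-41))*(-9)) = 1/(18744 + ((3 - 5)*(-41))*(-9)) = 1/(18744 - 2*(-41)*(-9)) = 1/(18744 + 82*(-9)) = 1/(18744 - 738) = 1/18006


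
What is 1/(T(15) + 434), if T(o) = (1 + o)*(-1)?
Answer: 1/418 ≈ 0.0023923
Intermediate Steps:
T(o) = -1 - o
1/(T(15) + 434) = 1/((-1 - 1*15) + 434) = 1/((-1 - 15) + 434) = 1/(-16 + 434) = 1/418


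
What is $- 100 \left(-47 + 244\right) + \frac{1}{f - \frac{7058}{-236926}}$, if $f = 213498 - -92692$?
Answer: $- \frac{714562133011837}{36272189499} \approx -19700.0$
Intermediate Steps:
$f = 306190$ ($f = 213498 + 92692 = 306190$)
$- 100 \left(-47 + 244\right) + \frac{1}{f - \frac{7058}{-236926}} = - 100 \left(-47 + 244\right) + \frac{1}{306190 - \frac{7058}{-236926}} = \left(-100\right) 197 + \frac{1}{306190 - - \frac{3529}{118463}} = -19700 + \frac{1}{306190 + \frac{3529}{118463}} = -19700 + \frac{1}{\frac{36272189499}{118463}} = -19700 + \frac{118463}{36272189499} = - \frac{714562133011837}{36272189499}$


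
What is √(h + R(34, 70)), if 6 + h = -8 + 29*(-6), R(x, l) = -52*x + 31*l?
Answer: √214 ≈ 14.629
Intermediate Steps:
h = -188 (h = -6 + (-8 + 29*(-6)) = -6 + (-8 - 174) = -6 - 182 = -188)
√(h + R(34, 70)) = √(-188 + (-52*34 + 31*70)) = √(-188 + (-1768 + 2170)) = √(-188 + 402) = √214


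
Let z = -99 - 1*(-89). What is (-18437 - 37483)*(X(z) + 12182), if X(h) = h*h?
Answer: -686809440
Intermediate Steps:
z = -10 (z = -99 + 89 = -10)
X(h) = h**2
(-18437 - 37483)*(X(z) + 12182) = (-18437 - 37483)*((-10)**2 + 12182) = -55920*(100 + 12182) = -55920*12282 = -686809440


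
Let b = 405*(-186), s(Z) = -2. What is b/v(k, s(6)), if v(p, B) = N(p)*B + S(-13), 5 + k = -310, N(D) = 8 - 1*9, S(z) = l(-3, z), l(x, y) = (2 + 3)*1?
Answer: -75330/7 ≈ -10761.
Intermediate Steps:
l(x, y) = 5 (l(x, y) = 5*1 = 5)
S(z) = 5
N(D) = -1 (N(D) = 8 - 9 = -1)
k = -315 (k = -5 - 310 = -315)
b = -75330
v(p, B) = 5 - B (v(p, B) = -B + 5 = 5 - B)
b/v(k, s(6)) = -75330/(5 - 1*(-2)) = -75330/(5 + 2) = -75330/7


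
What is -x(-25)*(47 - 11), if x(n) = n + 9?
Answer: 576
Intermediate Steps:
x(n) = 9 + n
-x(-25)*(47 - 11) = -(9 - 25)*(47 - 11) = -(-16)*36 = -1*(-576) = 576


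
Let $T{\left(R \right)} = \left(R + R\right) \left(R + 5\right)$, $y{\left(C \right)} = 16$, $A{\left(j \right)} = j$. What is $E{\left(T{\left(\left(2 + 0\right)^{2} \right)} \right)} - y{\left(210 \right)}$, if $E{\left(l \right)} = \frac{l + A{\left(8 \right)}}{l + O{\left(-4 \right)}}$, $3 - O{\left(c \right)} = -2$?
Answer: $- \frac{1152}{77} \approx -14.961$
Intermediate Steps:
$O{\left(c \right)} = 5$ ($O{\left(c \right)} = 3 - -2 = 3 + 2 = 5$)
$T{\left(R \right)} = 2 R \left(5 + R\right)$
$E{\left(l \right)} = \frac{8 + l}{5 + l}$ ($E{\left(l \right)} = \frac{l + 8}{l + 5} = \frac{8 + l}{5 + l}$)
$E{\left(T{\left(\left(2 + 0\right)^{2} \right)} \right)} - y{\left(210 \right)} = \frac{8 + 2 \left(2 + 0\right)^{2} \left(5 + \left(2 + 0\right)^{2}\right)}{5 + 2 \left(2 + 0\right)^{2} \left(5 + \left(2 + 0\right)^{2}\right)} - 16 = \frac{8 + 2 \cdot 2^{2} \left(5 + 2^{2}\right)}{5 + 2 \cdot 2^{2} \left(5 + 2^{2}\right)} - 16 = \frac{8 + 2 \cdot 4 \left(5 + 4\right)}{5 + 2 \cdot 4 \left(5 + 4\right)} - 16 = \frac{8 + 2 \cdot 4 \cdot 9}{5 + 2 \cdot 4 \cdot 9} - 16 = \frac{8 + 72}{5 + 72} - 16 = \frac{1}{77} \cdot 80 - 16 = \frac{80}{77} - 16 = - \frac{1152}{77}$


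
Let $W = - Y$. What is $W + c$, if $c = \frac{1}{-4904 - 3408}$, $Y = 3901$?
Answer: $- \frac{32425113}{8312} \approx -3901.0$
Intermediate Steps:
$c = - \frac{1}{8312}$ ($c = \frac{1}{-8312} = - \frac{1}{8312} \approx -0.00012031$)
$W = -3901$ ($W = \left(-1\right) 3901 = -3901$)
$W + c = -3901 - \frac{1}{8312} = - \frac{32425113}{8312}$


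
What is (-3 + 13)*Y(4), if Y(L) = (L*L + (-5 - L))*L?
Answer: 280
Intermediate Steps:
Y(L) = L*(-5 + L² - L) (Y(L) = (L² + (-5 - L))*L = (-5 + L² - L)*L = L*(-5 + L² - L))
(-3 + 13)*Y(4) = (-3 + 13)*(4*(-5 + 4² - 1*4)) = 10*(4*(-5 + 16 - 4)) = 10*(4*7) = 10*28 = 280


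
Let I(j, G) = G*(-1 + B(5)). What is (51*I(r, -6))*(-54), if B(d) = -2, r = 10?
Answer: -49572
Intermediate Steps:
I(j, G) = -3*G (I(j, G) = G*(-1 - 2) = G*(-3) = -3*G)
(51*I(r, -6))*(-54) = (51*(-3*(-6)))*(-54) = (51*18)*(-54) = 918*(-54) = -49572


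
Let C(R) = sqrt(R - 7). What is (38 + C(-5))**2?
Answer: 1432 + 152*I*sqrt(3) ≈ 1432.0 + 263.27*I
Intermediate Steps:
C(R) = sqrt(-7 + R)
(38 + C(-5))**2 = (38 + sqrt(-7 - 5))**2 = (38 + sqrt(-12))**2 = (38 + 2*I*sqrt(3))**2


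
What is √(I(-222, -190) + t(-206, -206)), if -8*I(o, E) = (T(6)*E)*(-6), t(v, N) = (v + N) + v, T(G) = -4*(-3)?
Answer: 2*I*√582 ≈ 48.249*I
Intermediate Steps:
T(G) = 12
t(v, N) = N + 2*v (t(v, N) = (N + v) + v = N + 2*v)
I(o, E) = 9*E (I(o, E) = -12*E*(-6)/8 = -(-9)*E = 9*E)
√(I(-222, -190) + t(-206, -206)) = √(9*(-190) + (-206 + 2*(-206))) = √(-1710 + (-206 - 412)) = √(-1710 - 618) = √(-2328) = 2*I*√582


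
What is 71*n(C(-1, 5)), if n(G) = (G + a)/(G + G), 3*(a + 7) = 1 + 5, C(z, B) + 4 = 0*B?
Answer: 639/8 ≈ 79.875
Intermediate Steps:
C(z, B) = -4 (C(z, B) = -4 + 0*B = -4 + 0 = -4)
a = -5 (a = -7 + (1 + 5)/3 = -7 + (1/3)*6 = -7 + 2 = -5)
n(G) = (-5 + G)/(2*G) (n(G) = (G - 5)/(G + G) = (-5 + G)/((2*G)) = (-5 + G)*(1/(2*G)) = (-5 + G)/(2*G))
71*n(C(-1, 5)) = 71*((1/2)*(-5 - 4)/(-4)) = 71*((1/2)*(-1/4)*(-9)) = 71*(9/8) = 639/8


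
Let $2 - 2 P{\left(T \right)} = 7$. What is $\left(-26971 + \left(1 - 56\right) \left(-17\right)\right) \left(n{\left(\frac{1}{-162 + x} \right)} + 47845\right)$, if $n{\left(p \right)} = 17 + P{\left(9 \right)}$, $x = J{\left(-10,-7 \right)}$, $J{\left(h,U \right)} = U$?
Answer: $-1246069942$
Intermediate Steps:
$x = -7$
$P{\left(T \right)} = - \frac{5}{2}$ ($P{\left(T \right)} = 1 - \frac{7}{2} = - \frac{5}{2}$)
$n{\left(p \right)} = \frac{29}{2}$ ($n{\left(p \right)} = 17 - \frac{5}{2} = \frac{29}{2}$)
$\left(-26971 + \left(1 - 56\right) \left(-17\right)\right) \left(n{\left(\frac{1}{-162 + x} \right)} + 47845\right) = \left(-26971 + \left(1 - 56\right) \left(-17\right)\right) \left(\frac{29}{2} + 47845\right) = \left(-26971 - -935\right) \frac{95719}{2} = \left(-26971 + 935\right) \frac{95719}{2} = \left(-26036\right) \frac{95719}{2} = -1246069942$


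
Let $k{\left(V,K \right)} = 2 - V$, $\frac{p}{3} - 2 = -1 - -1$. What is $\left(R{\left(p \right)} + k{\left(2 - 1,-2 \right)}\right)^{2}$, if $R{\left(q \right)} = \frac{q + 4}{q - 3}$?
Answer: $\frac{169}{9} \approx 18.778$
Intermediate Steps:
$p = 6$ ($p = 6 + 3 \left(-1 - -1\right) = 6 + 3 \left(-1 + 1\right) = 6 + 3 \cdot 0 = 6 + 0 = 6$)
$R{\left(q \right)} = \frac{4 + q}{-3 + q}$
$\left(R{\left(p \right)} + k{\left(2 - 1,-2 \right)}\right)^{2} = \left(\frac{4 + 6}{-3 + 6} + \left(2 - \left(2 - 1\right)\right)\right)^{2} = \left(\frac{1}{3} \cdot 10 + \left(2 - 1\right)\right)^{2} = \left(\frac{10}{3} + 1\right)^{2} = \left(\frac{13}{3}\right)^{2} = \frac{169}{9}$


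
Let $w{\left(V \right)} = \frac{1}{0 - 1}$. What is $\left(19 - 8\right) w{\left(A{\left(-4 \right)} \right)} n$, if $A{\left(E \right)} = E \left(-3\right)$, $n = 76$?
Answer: $-836$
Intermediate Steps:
$A{\left(E \right)} = - 3 E$
$w{\left(V \right)} = -1$ ($w{\left(V \right)} = \frac{1}{-1} = -1$)
$\left(19 - 8\right) w{\left(A{\left(-4 \right)} \right)} n = \left(19 - 8\right) \left(-1\right) 76 = 11 \left(-1\right) 76 = \left(-11\right) 76 = -836$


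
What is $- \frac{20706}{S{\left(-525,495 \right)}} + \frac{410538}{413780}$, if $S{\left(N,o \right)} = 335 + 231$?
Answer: $- \frac{2083841043}{58549870} \approx -35.591$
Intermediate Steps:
$S{\left(N,o \right)} = 566$
$- \frac{20706}{S{\left(-525,495 \right)}} + \frac{410538}{413780} = - \frac{20706}{566} + \frac{410538}{413780} = \left(-20706\right) \frac{1}{566} + 410538 \cdot \frac{1}{413780} = - \frac{10353}{283} + \frac{205269}{206890} = - \frac{2083841043}{58549870}$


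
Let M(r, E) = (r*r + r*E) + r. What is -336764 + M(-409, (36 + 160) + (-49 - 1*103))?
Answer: -187888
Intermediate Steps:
M(r, E) = r + r² + E*r (M(r, E) = (r² + E*r) + r = r + r² + E*r)
-336764 + M(-409, (36 + 160) + (-49 - 1*103)) = -336764 - 409*(1 + ((36 + 160) + (-49 - 1*103)) - 409) = -336764 - 409*(1 + (196 + (-49 - 103)) - 409) = -336764 - 409*(1 + (196 - 152) - 409) = -336764 - 409*(1 + 44 - 409) = -336764 - 409*(-364) = -336764 + 148876 = -187888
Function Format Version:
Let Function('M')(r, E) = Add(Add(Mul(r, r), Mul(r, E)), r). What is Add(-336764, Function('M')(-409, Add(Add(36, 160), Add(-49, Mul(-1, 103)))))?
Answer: -187888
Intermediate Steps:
Function('M')(r, E) = Add(r, Pow(r, 2), Mul(E, r)) (Function('M')(r, E) = Add(Add(Pow(r, 2), Mul(E, r)), r) = Add(r, Pow(r, 2), Mul(E, r)))
Add(-336764, Function('M')(-409, Add(Add(36, 160), Add(-49, Mul(-1, 103))))) = Add(-336764, Mul(-409, Add(1, Add(Add(36, 160), Add(-49, Mul(-1, 103))), -409))) = Add(-336764, Mul(-409, Add(1, Add(196, Add(-49, -103)), -409))) = Add(-336764, Mul(-409, Add(1, Add(196, -152), -409))) = Add(-336764, Mul(-409, Add(1, 44, -409))) = Add(-336764, Mul(-409, -364)) = Add(-336764, 148876) = -187888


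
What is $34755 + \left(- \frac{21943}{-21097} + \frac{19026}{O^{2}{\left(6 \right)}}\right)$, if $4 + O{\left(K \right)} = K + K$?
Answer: $\frac{23664637457}{675104} \approx 35053.0$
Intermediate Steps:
$O{\left(K \right)} = -4 + 2 K$ ($O{\left(K \right)} = -4 + \left(K + K\right) = -4 + 2 K$)
$34755 + \left(- \frac{21943}{-21097} + \frac{19026}{O^{2}{\left(6 \right)}}\right) = 34755 - \left(- \frac{21943}{21097} - \frac{19026}{\left(-4 + 2 \cdot 6\right)^{2}}\right) = 34755 - \left(- \frac{21943}{21097} - \frac{19026}{\left(-4 + 12\right)^{2}}\right) = 34755 + \left(\frac{21943}{21097} + \frac{19026}{8^{2}}\right) = 34755 + \left(\frac{21943}{21097} + \frac{19026}{64}\right) = 34755 + \left(\frac{21943}{21097} + 19026 \cdot \frac{1}{64}\right) = 34755 + \left(\frac{21943}{21097} + \frac{9513}{32}\right) = 34755 + \frac{201397937}{675104} = \frac{23664637457}{675104}$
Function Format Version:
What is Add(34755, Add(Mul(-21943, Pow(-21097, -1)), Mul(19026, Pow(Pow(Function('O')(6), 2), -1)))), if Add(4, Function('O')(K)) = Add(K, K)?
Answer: Rational(23664637457, 675104) ≈ 35053.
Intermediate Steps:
Function('O')(K) = Add(-4, Mul(2, K)) (Function('O')(K) = Add(-4, Add(K, K)) = Add(-4, Mul(2, K)))
Add(34755, Add(Mul(-21943, Pow(-21097, -1)), Mul(19026, Pow(Pow(Function('O')(6), 2), -1)))) = Add(34755, Add(Mul(-21943, Pow(-21097, -1)), Mul(19026, Pow(Pow(Add(-4, Mul(2, 6)), 2), -1)))) = Add(34755, Add(Mul(-21943, Rational(-1, 21097)), Mul(19026, Pow(Pow(Add(-4, 12), 2), -1)))) = Add(34755, Add(Rational(21943, 21097), Mul(19026, Pow(Pow(8, 2), -1)))) = Add(34755, Add(Rational(21943, 21097), Mul(19026, Pow(64, -1)))) = Add(34755, Add(Rational(21943, 21097), Mul(19026, Rational(1, 64)))) = Add(34755, Add(Rational(21943, 21097), Rational(9513, 32))) = Add(34755, Rational(201397937, 675104)) = Rational(23664637457, 675104)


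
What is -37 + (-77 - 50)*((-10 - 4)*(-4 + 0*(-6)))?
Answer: -7149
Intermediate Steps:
-37 + (-77 - 50)*((-10 - 4)*(-4 + 0*(-6))) = -37 - (-1778)*(-4 + 0) = -37 - (-1778)*(-4) = -37 - 127*56 = -37 - 7112 = -7149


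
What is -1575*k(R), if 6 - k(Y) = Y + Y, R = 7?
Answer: 12600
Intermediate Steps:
k(Y) = 6 - 2*Y (k(Y) = 6 - (Y + Y) = 6 - 2*Y)
-1575*k(R) = -1575*(6 - 2*7) = -1575*(6 - 14) = -1575*(-8) = 12600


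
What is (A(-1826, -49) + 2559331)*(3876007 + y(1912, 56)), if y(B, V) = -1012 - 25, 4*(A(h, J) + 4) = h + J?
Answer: 19830997906005/2 ≈ 9.9155e+12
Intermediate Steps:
A(h, J) = -4 + J/4 + h/4 (A(h, J) = -4 + (h + J)/4 = -4 + (J + h)/4 = -4 + (J/4 + h/4) = -4 + J/4 + h/4)
y(B, V) = -1037
(A(-1826, -49) + 2559331)*(3876007 + y(1912, 56)) = ((-4 + (¼)*(-49) + (¼)*(-1826)) + 2559331)*(3876007 - 1037) = ((-4 - 49/4 - 913/2) + 2559331)*3874970 = (-1891/4 + 2559331)*3874970 = (10235433/4)*3874970 = 19830997906005/2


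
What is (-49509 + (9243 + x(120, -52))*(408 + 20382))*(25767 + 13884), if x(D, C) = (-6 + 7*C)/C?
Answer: 99103117331268/13 ≈ 7.6233e+12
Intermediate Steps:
x(D, C) = (-6 + 7*C)/C
(-49509 + (9243 + x(120, -52))*(408 + 20382))*(25767 + 13884) = (-49509 + (9243 + (7 - 6/(-52)))*(408 + 20382))*(25767 + 13884) = (-49509 + (9243 + (7 - 6*(-1/52)))*20790)*39651 = (-49509 + (9243 + (7 + 3/26))*20790)*39651 = (-49509 + (9243 + 185/26)*20790)*39651 = (-49509 + (240503/26)*20790)*39651 = (-49509 + 2500028685/13)*39651 = (2499385068/13)*39651 = 99103117331268/13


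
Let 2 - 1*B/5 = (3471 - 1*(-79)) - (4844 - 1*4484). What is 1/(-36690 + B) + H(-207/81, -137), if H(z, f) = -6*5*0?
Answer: -1/52630 ≈ -1.9001e-5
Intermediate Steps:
H(z, f) = 0 (H(z, f) = -30*0 = 0)
B = -15940 (B = 10 - 5*((3471 - 1*(-79)) - (4844 - 1*4484)) = 10 - 5*((3471 + 79) - (4844 - 4484)) = 10 - 5*(3550 - 1*360) = 10 - 5*(3550 - 360) = 10 - 5*3190 = 10 - 15950 = -15940)
1/(-36690 + B) + H(-207/81, -137) = 1/(-36690 - 15940) + 0 = 1/(-52630) + 0 = -1/52630 + 0 = -1/52630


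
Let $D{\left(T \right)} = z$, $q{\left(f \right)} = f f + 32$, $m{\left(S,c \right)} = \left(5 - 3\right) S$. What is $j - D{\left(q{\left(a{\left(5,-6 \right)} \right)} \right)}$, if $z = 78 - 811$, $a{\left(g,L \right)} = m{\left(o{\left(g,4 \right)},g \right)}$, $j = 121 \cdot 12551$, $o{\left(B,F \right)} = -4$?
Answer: $1519404$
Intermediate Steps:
$m{\left(S,c \right)} = 2 S$
$j = 1518671$
$a{\left(g,L \right)} = -8$ ($a{\left(g,L \right)} = 2 \left(-4\right) = -8$)
$q{\left(f \right)} = 32 + f^{2}$ ($q{\left(f \right)} = f^{2} + 32 = 32 + f^{2}$)
$z = -733$ ($z = 78 - 811 = -733$)
$D{\left(T \right)} = -733$
$j - D{\left(q{\left(a{\left(5,-6 \right)} \right)} \right)} = 1518671 - -733 = 1518671 + 733 = 1519404$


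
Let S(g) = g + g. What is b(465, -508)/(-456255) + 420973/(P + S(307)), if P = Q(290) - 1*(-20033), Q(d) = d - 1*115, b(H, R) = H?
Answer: 12804090259/633342774 ≈ 20.217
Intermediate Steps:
Q(d) = -115 + d (Q(d) = d - 115 = -115 + d)
P = 20208 (P = (-115 + 290) - 1*(-20033) = 175 + 20033 = 20208)
S(g) = 2*g
b(465, -508)/(-456255) + 420973/(P + S(307)) = 465/(-456255) + 420973/(20208 + 2*307) = 465*(-1/456255) + 420973/(20208 + 614) = -31/30417 + 420973/20822 = 12804090259/633342774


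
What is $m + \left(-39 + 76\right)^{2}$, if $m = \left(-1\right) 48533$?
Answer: $-47164$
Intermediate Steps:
$m = -48533$
$m + \left(-39 + 76\right)^{2} = -48533 + \left(-39 + 76\right)^{2} = -48533 + 37^{2} = -48533 + 1369 = -47164$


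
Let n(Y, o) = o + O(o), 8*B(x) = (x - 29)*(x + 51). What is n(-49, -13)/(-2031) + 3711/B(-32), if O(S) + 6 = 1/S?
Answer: -783564832/30601077 ≈ -25.606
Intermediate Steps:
O(S) = -6 + 1/S
B(x) = (-29 + x)*(51 + x)/8 (B(x) = ((x - 29)*(x + 51))/8 = ((-29 + x)*(51 + x))/8 = (-29 + x)*(51 + x)/8)
n(Y, o) = -6 + o + 1/o (n(Y, o) = o + (-6 + 1/o) = -6 + o + 1/o)
n(-49, -13)/(-2031) + 3711/B(-32) = (-6 - 13 + 1/(-13))/(-2031) + 3711/(-1479/8 + (⅛)*(-32)² + (11/4)*(-32)) = (-6 - 13 - 1/13)*(-1/2031) + 3711/(-1479/8 + (⅛)*1024 - 88) = -248/13*(-1/2031) + 3711/(-1479/8 + 128 - 88) = 248/26403 + 3711/(-1159/8) = 248/26403 + 3711*(-8/1159) = 248/26403 - 29688/1159 = -783564832/30601077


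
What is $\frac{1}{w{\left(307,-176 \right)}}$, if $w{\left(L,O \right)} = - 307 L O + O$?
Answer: $\frac{1}{16587648} \approx 6.0286 \cdot 10^{-8}$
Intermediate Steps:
$w{\left(L,O \right)} = O - 307 L O$ ($w{\left(L,O \right)} = - 307 L O + O = O - 307 L O$)
$\frac{1}{w{\left(307,-176 \right)}} = \frac{1}{\left(-176\right) \left(1 - 94249\right)} = \frac{1}{\left(-176\right) \left(-94248\right)} = \frac{1}{16587648}$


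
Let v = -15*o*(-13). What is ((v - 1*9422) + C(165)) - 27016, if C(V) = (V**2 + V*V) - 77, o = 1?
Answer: 18130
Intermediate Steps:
C(V) = -77 + 2*V**2 (C(V) = (V**2 + V**2) - 77 = 2*V**2 - 77 = -77 + 2*V**2)
v = 195 (v = -15*1*(-13) = -15*(-13) = 195)
((v - 1*9422) + C(165)) - 27016 = ((195 - 1*9422) + (-77 + 2*165**2)) - 27016 = ((195 - 9422) + (-77 + 2*27225)) - 27016 = (-9227 + (-77 + 54450)) - 27016 = (-9227 + 54373) - 27016 = 45146 - 27016 = 18130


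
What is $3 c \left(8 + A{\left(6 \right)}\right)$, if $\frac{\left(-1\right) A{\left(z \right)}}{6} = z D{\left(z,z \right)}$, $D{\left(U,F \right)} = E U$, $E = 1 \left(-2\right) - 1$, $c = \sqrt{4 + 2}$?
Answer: $1968 \sqrt{6} \approx 4820.6$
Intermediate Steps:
$c = \sqrt{6} \approx 2.4495$
$E = -3$ ($E = -2 - 1 = -3$)
$D{\left(U,F \right)} = - 3 U$
$A{\left(z \right)} = 18 z^{2}$ ($A{\left(z \right)} = - 6 z \left(- 3 z\right) = - 6 \left(- 3 z^{2}\right) = 18 z^{2}$)
$3 c \left(8 + A{\left(6 \right)}\right) = 3 \sqrt{6} \left(8 + 18 \cdot 6^{2}\right) = 3 \sqrt{6} \left(8 + 18 \cdot 36\right) = 3 \sqrt{6} \left(8 + 648\right) = 3 \sqrt{6} \cdot 656 = 1968 \sqrt{6}$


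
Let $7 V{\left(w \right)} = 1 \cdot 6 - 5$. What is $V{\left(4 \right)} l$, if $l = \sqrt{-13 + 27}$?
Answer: $\frac{\sqrt{14}}{7} \approx 0.53452$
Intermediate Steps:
$V{\left(w \right)} = \frac{1}{7}$ ($V{\left(w \right)} = \frac{1 \cdot 6 - 5}{7} = \frac{6 - 5}{7} = \frac{1}{7} \cdot 1 = \frac{1}{7}$)
$l = \sqrt{14} \approx 3.7417$
$V{\left(4 \right)} l = \frac{\sqrt{14}}{7}$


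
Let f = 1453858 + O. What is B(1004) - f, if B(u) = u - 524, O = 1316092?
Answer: -2769470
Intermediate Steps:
B(u) = -524 + u
f = 2769950 (f = 1453858 + 1316092 = 2769950)
B(1004) - f = (-524 + 1004) - 1*2769950 = 480 - 2769950 = -2769470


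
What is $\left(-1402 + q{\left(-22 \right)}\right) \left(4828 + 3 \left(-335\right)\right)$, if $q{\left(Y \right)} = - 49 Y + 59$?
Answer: $-1013095$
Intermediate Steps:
$q{\left(Y \right)} = 59 - 49 Y$
$\left(-1402 + q{\left(-22 \right)}\right) \left(4828 + 3 \left(-335\right)\right) = \left(-1402 + \left(59 - -1078\right)\right) \left(4828 + 3 \left(-335\right)\right) = \left(-1402 + \left(59 + 1078\right)\right) \left(4828 - 1005\right) = \left(-1402 + 1137\right) 3823 = \left(-265\right) 3823 = -1013095$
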